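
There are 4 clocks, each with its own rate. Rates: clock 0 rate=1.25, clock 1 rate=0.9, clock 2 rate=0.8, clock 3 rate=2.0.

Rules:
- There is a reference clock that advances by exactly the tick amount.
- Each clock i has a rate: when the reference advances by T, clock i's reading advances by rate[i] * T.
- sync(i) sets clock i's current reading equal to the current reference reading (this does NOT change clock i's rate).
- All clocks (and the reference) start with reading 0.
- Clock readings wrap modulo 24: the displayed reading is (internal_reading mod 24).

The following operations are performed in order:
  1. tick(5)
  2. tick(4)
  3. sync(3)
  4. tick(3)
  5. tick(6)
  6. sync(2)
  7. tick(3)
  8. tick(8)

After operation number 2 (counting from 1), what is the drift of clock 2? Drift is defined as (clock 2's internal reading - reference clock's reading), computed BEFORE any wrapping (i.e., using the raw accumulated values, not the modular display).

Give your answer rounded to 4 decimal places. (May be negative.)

After op 1 tick(5): ref=5.0000 raw=[6.2500 4.5000 4.0000 10.0000]
After op 2 tick(4): ref=9.0000 raw=[11.2500 8.1000 7.2000 18.0000]
Drift of clock 2 after op 2: 7.2000 - 9.0000 = -1.8000

Answer: -1.8000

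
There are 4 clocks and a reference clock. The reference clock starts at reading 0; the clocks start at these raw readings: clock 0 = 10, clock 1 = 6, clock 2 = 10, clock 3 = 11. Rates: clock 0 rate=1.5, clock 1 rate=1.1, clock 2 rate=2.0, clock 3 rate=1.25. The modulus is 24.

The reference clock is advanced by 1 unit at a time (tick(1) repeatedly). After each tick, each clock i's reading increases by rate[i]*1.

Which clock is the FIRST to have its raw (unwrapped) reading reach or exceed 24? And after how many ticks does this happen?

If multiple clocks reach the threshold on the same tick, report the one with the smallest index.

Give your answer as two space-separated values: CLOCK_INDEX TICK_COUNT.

Answer: 2 7

Derivation:
clock 0: start=10, rate=1.5, needs 24-10 = 14; ticks = ceil(14/1.5) = ceil(9.3333) = 10; reading at tick 10 = 10 + 1.5*10 = 25.0000
clock 1: start=6, rate=1.1, needs 24-6 = 18; ticks = ceil(18/1.1) = ceil(16.3636) = 17; reading at tick 17 = 6 + 1.1*17 = 24.7000
clock 2: start=10, rate=2.0, needs 24-10 = 14; ticks = ceil(14/2.0) = ceil(7.0000) = 7; reading at tick 7 = 10 + 2.0*7 = 24.0000
clock 3: start=11, rate=1.25, needs 24-11 = 13; ticks = ceil(13/1.25) = ceil(10.4000) = 11; reading at tick 11 = 11 + 1.25*11 = 24.7500
Minimum tick count = 7; winners = [2]; smallest index = 2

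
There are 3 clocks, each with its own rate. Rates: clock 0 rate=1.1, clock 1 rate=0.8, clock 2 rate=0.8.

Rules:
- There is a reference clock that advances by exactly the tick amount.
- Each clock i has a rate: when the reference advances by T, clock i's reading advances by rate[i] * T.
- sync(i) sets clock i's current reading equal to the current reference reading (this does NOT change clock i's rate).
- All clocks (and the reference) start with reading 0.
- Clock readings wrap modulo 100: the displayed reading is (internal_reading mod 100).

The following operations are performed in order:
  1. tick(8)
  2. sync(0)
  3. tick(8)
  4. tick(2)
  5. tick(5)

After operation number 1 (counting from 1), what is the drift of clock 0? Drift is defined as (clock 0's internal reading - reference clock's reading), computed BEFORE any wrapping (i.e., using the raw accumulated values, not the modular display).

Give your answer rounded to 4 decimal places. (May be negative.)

Answer: 0.8000

Derivation:
After op 1 tick(8): ref=8.0000 raw=[8.8000 6.4000 6.4000]
Drift of clock 0 after op 1: 8.8000 - 8.0000 = 0.8000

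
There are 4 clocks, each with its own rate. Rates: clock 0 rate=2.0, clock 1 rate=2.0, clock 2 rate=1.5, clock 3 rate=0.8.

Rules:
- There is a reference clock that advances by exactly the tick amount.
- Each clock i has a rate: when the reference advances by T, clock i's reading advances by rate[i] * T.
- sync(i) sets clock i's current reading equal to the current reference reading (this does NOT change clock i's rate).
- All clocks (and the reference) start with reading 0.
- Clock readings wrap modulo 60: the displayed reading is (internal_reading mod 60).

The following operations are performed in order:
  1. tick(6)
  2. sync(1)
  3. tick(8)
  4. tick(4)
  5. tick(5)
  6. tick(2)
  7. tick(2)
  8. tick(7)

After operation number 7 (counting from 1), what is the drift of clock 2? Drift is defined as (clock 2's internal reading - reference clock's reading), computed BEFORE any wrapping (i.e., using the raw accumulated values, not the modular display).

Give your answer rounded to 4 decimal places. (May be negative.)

After op 1 tick(6): ref=6.0000 raw=[12.0000 12.0000 9.0000 4.8000]
After op 2 sync(1): ref=6.0000 raw=[12.0000 6.0000 9.0000 4.8000]
After op 3 tick(8): ref=14.0000 raw=[28.0000 22.0000 21.0000 11.2000]
After op 4 tick(4): ref=18.0000 raw=[36.0000 30.0000 27.0000 14.4000]
After op 5 tick(5): ref=23.0000 raw=[46.0000 40.0000 34.5000 18.4000]
After op 6 tick(2): ref=25.0000 raw=[50.0000 44.0000 37.5000 20.0000]
After op 7 tick(2): ref=27.0000 raw=[54.0000 48.0000 40.5000 21.6000]
Drift of clock 2 after op 7: 40.5000 - 27.0000 = 13.5000

Answer: 13.5000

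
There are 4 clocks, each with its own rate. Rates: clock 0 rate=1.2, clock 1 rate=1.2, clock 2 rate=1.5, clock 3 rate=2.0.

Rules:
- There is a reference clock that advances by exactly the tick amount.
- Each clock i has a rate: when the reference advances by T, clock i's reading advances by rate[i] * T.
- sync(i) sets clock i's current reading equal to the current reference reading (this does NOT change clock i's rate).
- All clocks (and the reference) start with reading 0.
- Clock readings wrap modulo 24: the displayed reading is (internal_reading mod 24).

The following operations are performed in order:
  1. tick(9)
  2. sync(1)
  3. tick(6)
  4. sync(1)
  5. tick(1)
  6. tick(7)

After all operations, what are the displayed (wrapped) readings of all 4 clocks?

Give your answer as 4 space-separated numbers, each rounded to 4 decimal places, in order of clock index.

After op 1 tick(9): ref=9.0000 raw=[10.8000 10.8000 13.5000 18.0000]
After op 2 sync(1): ref=9.0000 raw=[10.8000 9.0000 13.5000 18.0000]
After op 3 tick(6): ref=15.0000 raw=[18.0000 16.2000 22.5000 30.0000]
After op 4 sync(1): ref=15.0000 raw=[18.0000 15.0000 22.5000 30.0000]
After op 5 tick(1): ref=16.0000 raw=[19.2000 16.2000 24.0000 32.0000]
After op 6 tick(7): ref=23.0000 raw=[27.6000 24.6000 34.5000 46.0000]
Wrap final raw readings (mod 24): 27.6000 mod 24 = 3.6000; 24.6000 mod 24 = 0.6000; 34.5000 mod 24 = 10.5000; 46.0000 mod 24 = 22.0000

Answer: 3.6000 0.6000 10.5000 22.0000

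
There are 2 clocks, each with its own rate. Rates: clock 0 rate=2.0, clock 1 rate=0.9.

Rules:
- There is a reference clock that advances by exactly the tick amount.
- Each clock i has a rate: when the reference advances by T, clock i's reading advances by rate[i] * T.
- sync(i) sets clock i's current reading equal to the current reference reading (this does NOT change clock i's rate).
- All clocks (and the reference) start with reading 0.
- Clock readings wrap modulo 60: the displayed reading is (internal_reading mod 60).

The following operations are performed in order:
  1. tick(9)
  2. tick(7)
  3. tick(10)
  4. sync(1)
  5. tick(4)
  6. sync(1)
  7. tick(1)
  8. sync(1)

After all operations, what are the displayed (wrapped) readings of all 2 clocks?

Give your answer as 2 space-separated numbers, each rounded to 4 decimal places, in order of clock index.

After op 1 tick(9): ref=9.0000 raw=[18.0000 8.1000]
After op 2 tick(7): ref=16.0000 raw=[32.0000 14.4000]
After op 3 tick(10): ref=26.0000 raw=[52.0000 23.4000]
After op 4 sync(1): ref=26.0000 raw=[52.0000 26.0000]
After op 5 tick(4): ref=30.0000 raw=[60.0000 29.6000]
After op 6 sync(1): ref=30.0000 raw=[60.0000 30.0000]
After op 7 tick(1): ref=31.0000 raw=[62.0000 30.9000]
After op 8 sync(1): ref=31.0000 raw=[62.0000 31.0000]
Wrap final raw readings (mod 60): 62.0000 mod 60 = 2.0000; 31.0000 mod 60 = 31.0000

Answer: 2.0000 31.0000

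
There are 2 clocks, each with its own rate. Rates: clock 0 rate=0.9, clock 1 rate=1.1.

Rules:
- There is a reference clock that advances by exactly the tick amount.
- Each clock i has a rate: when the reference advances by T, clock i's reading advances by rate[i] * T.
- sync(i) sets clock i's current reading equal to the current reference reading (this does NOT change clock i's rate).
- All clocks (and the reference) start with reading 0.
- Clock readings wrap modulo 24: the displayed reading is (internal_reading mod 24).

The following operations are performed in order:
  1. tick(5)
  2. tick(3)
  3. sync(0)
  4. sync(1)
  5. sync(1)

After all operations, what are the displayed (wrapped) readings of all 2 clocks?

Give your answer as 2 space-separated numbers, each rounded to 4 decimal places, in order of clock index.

Answer: 8.0000 8.0000

Derivation:
After op 1 tick(5): ref=5.0000 raw=[4.5000 5.5000]
After op 2 tick(3): ref=8.0000 raw=[7.2000 8.8000]
After op 3 sync(0): ref=8.0000 raw=[8.0000 8.8000]
After op 4 sync(1): ref=8.0000 raw=[8.0000 8.0000]
After op 5 sync(1): ref=8.0000 raw=[8.0000 8.0000]
Wrap final raw readings (mod 24): 8.0000 mod 24 = 8.0000; 8.0000 mod 24 = 8.0000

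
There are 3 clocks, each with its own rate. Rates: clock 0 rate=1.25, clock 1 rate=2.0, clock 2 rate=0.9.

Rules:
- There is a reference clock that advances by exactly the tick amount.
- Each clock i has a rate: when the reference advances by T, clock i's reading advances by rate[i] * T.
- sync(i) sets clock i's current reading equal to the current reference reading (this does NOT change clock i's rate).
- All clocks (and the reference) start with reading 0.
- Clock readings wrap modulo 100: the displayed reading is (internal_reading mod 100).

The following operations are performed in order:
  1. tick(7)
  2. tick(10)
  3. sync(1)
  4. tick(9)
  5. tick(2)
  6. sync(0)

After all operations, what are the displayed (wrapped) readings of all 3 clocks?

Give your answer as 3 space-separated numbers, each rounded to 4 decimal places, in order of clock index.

Answer: 28.0000 39.0000 25.2000

Derivation:
After op 1 tick(7): ref=7.0000 raw=[8.7500 14.0000 6.3000]
After op 2 tick(10): ref=17.0000 raw=[21.2500 34.0000 15.3000]
After op 3 sync(1): ref=17.0000 raw=[21.2500 17.0000 15.3000]
After op 4 tick(9): ref=26.0000 raw=[32.5000 35.0000 23.4000]
After op 5 tick(2): ref=28.0000 raw=[35.0000 39.0000 25.2000]
After op 6 sync(0): ref=28.0000 raw=[28.0000 39.0000 25.2000]
Wrap final raw readings (mod 100): 28.0000 mod 100 = 28.0000; 39.0000 mod 100 = 39.0000; 25.2000 mod 100 = 25.2000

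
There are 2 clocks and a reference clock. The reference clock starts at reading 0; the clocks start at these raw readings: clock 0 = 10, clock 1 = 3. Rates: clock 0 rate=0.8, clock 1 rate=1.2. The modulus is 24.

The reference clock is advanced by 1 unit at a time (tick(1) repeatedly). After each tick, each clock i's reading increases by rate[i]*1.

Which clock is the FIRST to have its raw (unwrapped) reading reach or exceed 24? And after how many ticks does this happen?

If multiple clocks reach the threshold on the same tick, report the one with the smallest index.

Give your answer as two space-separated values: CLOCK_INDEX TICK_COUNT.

Answer: 0 18

Derivation:
clock 0: start=10, rate=0.8, needs 24-10 = 14; ticks = ceil(14/0.8) = ceil(17.5000) = 18; reading at tick 18 = 10 + 0.8*18 = 24.4000
clock 1: start=3, rate=1.2, needs 24-3 = 21; ticks = ceil(21/1.2) = ceil(17.5000) = 18; reading at tick 18 = 3 + 1.2*18 = 24.6000
Minimum tick count = 18; winners = [0, 1]; smallest index = 0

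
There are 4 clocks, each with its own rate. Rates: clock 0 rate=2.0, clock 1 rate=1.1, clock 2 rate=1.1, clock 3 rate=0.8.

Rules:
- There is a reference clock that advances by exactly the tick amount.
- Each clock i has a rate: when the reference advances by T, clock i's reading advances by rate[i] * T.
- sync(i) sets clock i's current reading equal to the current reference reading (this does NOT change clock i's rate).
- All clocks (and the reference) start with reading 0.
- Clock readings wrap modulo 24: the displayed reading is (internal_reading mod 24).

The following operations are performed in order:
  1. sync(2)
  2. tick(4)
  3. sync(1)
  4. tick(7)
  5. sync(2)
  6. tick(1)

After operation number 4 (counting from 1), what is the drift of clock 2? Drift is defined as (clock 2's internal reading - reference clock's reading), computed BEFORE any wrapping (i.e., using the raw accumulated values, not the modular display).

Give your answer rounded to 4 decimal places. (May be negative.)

After op 1 sync(2): ref=0.0000 raw=[0.0000 0.0000 0.0000 0.0000]
After op 2 tick(4): ref=4.0000 raw=[8.0000 4.4000 4.4000 3.2000]
After op 3 sync(1): ref=4.0000 raw=[8.0000 4.0000 4.4000 3.2000]
After op 4 tick(7): ref=11.0000 raw=[22.0000 11.7000 12.1000 8.8000]
Drift of clock 2 after op 4: 12.1000 - 11.0000 = 1.1000

Answer: 1.1000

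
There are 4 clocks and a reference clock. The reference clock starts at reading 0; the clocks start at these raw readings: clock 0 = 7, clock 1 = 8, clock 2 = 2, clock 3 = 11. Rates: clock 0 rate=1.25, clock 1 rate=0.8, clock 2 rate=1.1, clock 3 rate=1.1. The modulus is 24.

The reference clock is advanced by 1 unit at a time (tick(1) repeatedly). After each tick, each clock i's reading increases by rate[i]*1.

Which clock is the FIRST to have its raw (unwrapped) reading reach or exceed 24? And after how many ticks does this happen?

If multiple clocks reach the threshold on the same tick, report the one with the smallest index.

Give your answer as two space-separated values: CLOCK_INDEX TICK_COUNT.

Answer: 3 12

Derivation:
clock 0: start=7, rate=1.25, needs 24-7 = 17; ticks = ceil(17/1.25) = ceil(13.6000) = 14; reading at tick 14 = 7 + 1.25*14 = 24.5000
clock 1: start=8, rate=0.8, needs 24-8 = 16; ticks = ceil(16/0.8) = ceil(20.0000) = 20; reading at tick 20 = 8 + 0.8*20 = 24.0000
clock 2: start=2, rate=1.1, needs 24-2 = 22; ticks = ceil(22/1.1) = ceil(20.0000) = 20; reading at tick 20 = 2 + 1.1*20 = 24.0000
clock 3: start=11, rate=1.1, needs 24-11 = 13; ticks = ceil(13/1.1) = ceil(11.8182) = 12; reading at tick 12 = 11 + 1.1*12 = 24.2000
Minimum tick count = 12; winners = [3]; smallest index = 3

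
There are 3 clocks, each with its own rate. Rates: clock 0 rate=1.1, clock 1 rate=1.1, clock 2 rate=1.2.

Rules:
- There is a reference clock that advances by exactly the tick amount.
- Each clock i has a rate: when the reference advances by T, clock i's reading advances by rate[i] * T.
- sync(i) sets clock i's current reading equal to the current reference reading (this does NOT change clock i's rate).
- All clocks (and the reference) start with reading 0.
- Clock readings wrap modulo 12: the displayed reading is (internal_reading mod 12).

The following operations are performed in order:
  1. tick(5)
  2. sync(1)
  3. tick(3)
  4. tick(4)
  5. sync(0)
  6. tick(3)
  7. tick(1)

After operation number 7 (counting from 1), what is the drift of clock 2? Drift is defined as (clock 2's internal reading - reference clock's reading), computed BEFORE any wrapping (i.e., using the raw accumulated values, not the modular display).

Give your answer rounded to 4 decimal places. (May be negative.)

Answer: 3.2000

Derivation:
After op 1 tick(5): ref=5.0000 raw=[5.5000 5.5000 6.0000]
After op 2 sync(1): ref=5.0000 raw=[5.5000 5.0000 6.0000]
After op 3 tick(3): ref=8.0000 raw=[8.8000 8.3000 9.6000]
After op 4 tick(4): ref=12.0000 raw=[13.2000 12.7000 14.4000]
After op 5 sync(0): ref=12.0000 raw=[12.0000 12.7000 14.4000]
After op 6 tick(3): ref=15.0000 raw=[15.3000 16.0000 18.0000]
After op 7 tick(1): ref=16.0000 raw=[16.4000 17.1000 19.2000]
Drift of clock 2 after op 7: 19.2000 - 16.0000 = 3.2000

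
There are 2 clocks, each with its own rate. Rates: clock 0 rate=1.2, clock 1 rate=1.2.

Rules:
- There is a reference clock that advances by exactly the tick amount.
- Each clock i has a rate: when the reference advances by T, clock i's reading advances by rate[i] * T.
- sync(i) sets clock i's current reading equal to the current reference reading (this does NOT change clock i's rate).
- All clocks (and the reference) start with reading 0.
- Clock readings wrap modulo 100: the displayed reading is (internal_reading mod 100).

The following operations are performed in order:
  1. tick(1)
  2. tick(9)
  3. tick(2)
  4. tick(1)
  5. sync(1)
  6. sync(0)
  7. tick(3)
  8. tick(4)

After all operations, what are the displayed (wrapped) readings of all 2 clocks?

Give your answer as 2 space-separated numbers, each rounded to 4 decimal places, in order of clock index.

Answer: 21.4000 21.4000

Derivation:
After op 1 tick(1): ref=1.0000 raw=[1.2000 1.2000]
After op 2 tick(9): ref=10.0000 raw=[12.0000 12.0000]
After op 3 tick(2): ref=12.0000 raw=[14.4000 14.4000]
After op 4 tick(1): ref=13.0000 raw=[15.6000 15.6000]
After op 5 sync(1): ref=13.0000 raw=[15.6000 13.0000]
After op 6 sync(0): ref=13.0000 raw=[13.0000 13.0000]
After op 7 tick(3): ref=16.0000 raw=[16.6000 16.6000]
After op 8 tick(4): ref=20.0000 raw=[21.4000 21.4000]
Wrap final raw readings (mod 100): 21.4000 mod 100 = 21.4000; 21.4000 mod 100 = 21.4000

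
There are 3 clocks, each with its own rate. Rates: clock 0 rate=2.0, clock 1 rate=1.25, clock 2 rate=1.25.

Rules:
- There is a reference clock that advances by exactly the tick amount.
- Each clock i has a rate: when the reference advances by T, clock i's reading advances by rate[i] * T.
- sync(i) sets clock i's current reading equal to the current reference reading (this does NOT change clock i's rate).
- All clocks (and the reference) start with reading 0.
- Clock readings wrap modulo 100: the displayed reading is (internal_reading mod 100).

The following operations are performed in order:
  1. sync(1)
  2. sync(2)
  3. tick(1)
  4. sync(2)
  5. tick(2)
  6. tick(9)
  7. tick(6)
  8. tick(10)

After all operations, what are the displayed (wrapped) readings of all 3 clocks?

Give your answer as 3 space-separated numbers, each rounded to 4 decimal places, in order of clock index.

After op 1 sync(1): ref=0.0000 raw=[0.0000 0.0000 0.0000]
After op 2 sync(2): ref=0.0000 raw=[0.0000 0.0000 0.0000]
After op 3 tick(1): ref=1.0000 raw=[2.0000 1.2500 1.2500]
After op 4 sync(2): ref=1.0000 raw=[2.0000 1.2500 1.0000]
After op 5 tick(2): ref=3.0000 raw=[6.0000 3.7500 3.5000]
After op 6 tick(9): ref=12.0000 raw=[24.0000 15.0000 14.7500]
After op 7 tick(6): ref=18.0000 raw=[36.0000 22.5000 22.2500]
After op 8 tick(10): ref=28.0000 raw=[56.0000 35.0000 34.7500]
Wrap final raw readings (mod 100): 56.0000 mod 100 = 56.0000; 35.0000 mod 100 = 35.0000; 34.7500 mod 100 = 34.7500

Answer: 56.0000 35.0000 34.7500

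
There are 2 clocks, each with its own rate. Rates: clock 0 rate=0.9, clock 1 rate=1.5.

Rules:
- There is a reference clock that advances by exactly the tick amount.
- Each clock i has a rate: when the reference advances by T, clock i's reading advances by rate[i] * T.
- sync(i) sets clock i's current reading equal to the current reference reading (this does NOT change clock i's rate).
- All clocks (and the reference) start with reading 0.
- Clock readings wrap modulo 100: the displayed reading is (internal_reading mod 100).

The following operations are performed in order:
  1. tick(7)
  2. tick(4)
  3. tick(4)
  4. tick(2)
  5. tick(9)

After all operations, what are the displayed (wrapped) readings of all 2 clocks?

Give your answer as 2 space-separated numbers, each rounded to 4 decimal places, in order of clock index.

After op 1 tick(7): ref=7.0000 raw=[6.3000 10.5000]
After op 2 tick(4): ref=11.0000 raw=[9.9000 16.5000]
After op 3 tick(4): ref=15.0000 raw=[13.5000 22.5000]
After op 4 tick(2): ref=17.0000 raw=[15.3000 25.5000]
After op 5 tick(9): ref=26.0000 raw=[23.4000 39.0000]
Wrap final raw readings (mod 100): 23.4000 mod 100 = 23.4000; 39.0000 mod 100 = 39.0000

Answer: 23.4000 39.0000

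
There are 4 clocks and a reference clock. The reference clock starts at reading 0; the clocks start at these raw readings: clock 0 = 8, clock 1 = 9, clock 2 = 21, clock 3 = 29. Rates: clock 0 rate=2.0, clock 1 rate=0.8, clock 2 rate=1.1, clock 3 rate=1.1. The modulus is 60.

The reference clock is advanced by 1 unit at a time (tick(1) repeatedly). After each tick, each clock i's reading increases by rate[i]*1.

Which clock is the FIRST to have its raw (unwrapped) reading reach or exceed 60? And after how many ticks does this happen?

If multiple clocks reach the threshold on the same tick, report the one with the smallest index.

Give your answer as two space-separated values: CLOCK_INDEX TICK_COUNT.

Answer: 0 26

Derivation:
clock 0: start=8, rate=2.0, needs 60-8 = 52; ticks = ceil(52/2.0) = ceil(26.0000) = 26; reading at tick 26 = 8 + 2.0*26 = 60.0000
clock 1: start=9, rate=0.8, needs 60-9 = 51; ticks = ceil(51/0.8) = ceil(63.7500) = 64; reading at tick 64 = 9 + 0.8*64 = 60.2000
clock 2: start=21, rate=1.1, needs 60-21 = 39; ticks = ceil(39/1.1) = ceil(35.4545) = 36; reading at tick 36 = 21 + 1.1*36 = 60.6000
clock 3: start=29, rate=1.1, needs 60-29 = 31; ticks = ceil(31/1.1) = ceil(28.1818) = 29; reading at tick 29 = 29 + 1.1*29 = 60.9000
Minimum tick count = 26; winners = [0]; smallest index = 0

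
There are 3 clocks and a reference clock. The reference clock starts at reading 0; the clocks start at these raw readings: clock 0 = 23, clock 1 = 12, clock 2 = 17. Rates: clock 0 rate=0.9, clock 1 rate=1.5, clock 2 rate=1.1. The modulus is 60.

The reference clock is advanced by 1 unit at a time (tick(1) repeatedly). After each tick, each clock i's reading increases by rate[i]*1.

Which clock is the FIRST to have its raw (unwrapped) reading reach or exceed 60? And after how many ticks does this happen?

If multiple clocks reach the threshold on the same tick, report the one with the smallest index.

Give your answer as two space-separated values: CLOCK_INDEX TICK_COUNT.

Answer: 1 32

Derivation:
clock 0: start=23, rate=0.9, needs 60-23 = 37; ticks = ceil(37/0.9) = ceil(41.1111) = 42; reading at tick 42 = 23 + 0.9*42 = 60.8000
clock 1: start=12, rate=1.5, needs 60-12 = 48; ticks = ceil(48/1.5) = ceil(32.0000) = 32; reading at tick 32 = 12 + 1.5*32 = 60.0000
clock 2: start=17, rate=1.1, needs 60-17 = 43; ticks = ceil(43/1.1) = ceil(39.0909) = 40; reading at tick 40 = 17 + 1.1*40 = 61.0000
Minimum tick count = 32; winners = [1]; smallest index = 1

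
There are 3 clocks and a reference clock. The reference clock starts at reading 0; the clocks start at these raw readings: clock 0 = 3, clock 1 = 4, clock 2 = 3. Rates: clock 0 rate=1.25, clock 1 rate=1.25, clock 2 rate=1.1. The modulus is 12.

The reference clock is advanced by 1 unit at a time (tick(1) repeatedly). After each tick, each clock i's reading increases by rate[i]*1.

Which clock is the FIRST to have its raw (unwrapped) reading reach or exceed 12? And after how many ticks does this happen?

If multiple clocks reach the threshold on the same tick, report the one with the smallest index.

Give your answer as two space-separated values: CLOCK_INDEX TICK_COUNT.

Answer: 1 7

Derivation:
clock 0: start=3, rate=1.25, needs 12-3 = 9; ticks = ceil(9/1.25) = ceil(7.2000) = 8; reading at tick 8 = 3 + 1.25*8 = 13.0000
clock 1: start=4, rate=1.25, needs 12-4 = 8; ticks = ceil(8/1.25) = ceil(6.4000) = 7; reading at tick 7 = 4 + 1.25*7 = 12.7500
clock 2: start=3, rate=1.1, needs 12-3 = 9; ticks = ceil(9/1.1) = ceil(8.1818) = 9; reading at tick 9 = 3 + 1.1*9 = 12.9000
Minimum tick count = 7; winners = [1]; smallest index = 1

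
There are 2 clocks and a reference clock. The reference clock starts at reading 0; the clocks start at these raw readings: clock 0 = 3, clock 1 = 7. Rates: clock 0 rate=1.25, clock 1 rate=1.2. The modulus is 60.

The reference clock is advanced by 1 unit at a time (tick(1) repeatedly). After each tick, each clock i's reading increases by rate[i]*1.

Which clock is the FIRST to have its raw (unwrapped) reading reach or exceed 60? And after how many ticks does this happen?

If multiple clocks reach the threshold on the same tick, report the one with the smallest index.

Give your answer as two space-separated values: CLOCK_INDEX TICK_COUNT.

Answer: 1 45

Derivation:
clock 0: start=3, rate=1.25, needs 60-3 = 57; ticks = ceil(57/1.25) = ceil(45.6000) = 46; reading at tick 46 = 3 + 1.25*46 = 60.5000
clock 1: start=7, rate=1.2, needs 60-7 = 53; ticks = ceil(53/1.2) = ceil(44.1667) = 45; reading at tick 45 = 7 + 1.2*45 = 61.0000
Minimum tick count = 45; winners = [1]; smallest index = 1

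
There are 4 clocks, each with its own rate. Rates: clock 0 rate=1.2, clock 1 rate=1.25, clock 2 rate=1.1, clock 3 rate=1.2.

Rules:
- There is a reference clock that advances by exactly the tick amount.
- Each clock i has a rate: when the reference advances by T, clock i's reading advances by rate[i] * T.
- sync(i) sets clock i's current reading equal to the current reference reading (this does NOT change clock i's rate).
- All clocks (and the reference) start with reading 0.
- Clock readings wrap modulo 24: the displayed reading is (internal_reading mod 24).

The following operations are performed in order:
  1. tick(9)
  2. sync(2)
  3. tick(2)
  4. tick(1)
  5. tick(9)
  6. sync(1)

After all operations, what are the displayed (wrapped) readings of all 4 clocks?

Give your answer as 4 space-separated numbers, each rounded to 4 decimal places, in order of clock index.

After op 1 tick(9): ref=9.0000 raw=[10.8000 11.2500 9.9000 10.8000]
After op 2 sync(2): ref=9.0000 raw=[10.8000 11.2500 9.0000 10.8000]
After op 3 tick(2): ref=11.0000 raw=[13.2000 13.7500 11.2000 13.2000]
After op 4 tick(1): ref=12.0000 raw=[14.4000 15.0000 12.3000 14.4000]
After op 5 tick(9): ref=21.0000 raw=[25.2000 26.2500 22.2000 25.2000]
After op 6 sync(1): ref=21.0000 raw=[25.2000 21.0000 22.2000 25.2000]
Wrap final raw readings (mod 24): 25.2000 mod 24 = 1.2000; 21.0000 mod 24 = 21.0000; 22.2000 mod 24 = 22.2000; 25.2000 mod 24 = 1.2000

Answer: 1.2000 21.0000 22.2000 1.2000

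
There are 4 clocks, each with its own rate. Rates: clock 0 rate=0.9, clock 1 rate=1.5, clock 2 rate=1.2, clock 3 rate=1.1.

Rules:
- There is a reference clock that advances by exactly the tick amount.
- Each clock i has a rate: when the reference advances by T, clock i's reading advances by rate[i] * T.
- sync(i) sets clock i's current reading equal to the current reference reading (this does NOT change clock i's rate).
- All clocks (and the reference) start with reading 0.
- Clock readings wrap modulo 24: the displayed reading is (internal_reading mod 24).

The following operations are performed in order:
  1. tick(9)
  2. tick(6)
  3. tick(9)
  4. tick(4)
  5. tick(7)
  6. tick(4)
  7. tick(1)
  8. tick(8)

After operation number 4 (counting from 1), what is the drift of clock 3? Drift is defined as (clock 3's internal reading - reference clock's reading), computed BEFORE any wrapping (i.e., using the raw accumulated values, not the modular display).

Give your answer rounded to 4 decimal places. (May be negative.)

Answer: 2.8000

Derivation:
After op 1 tick(9): ref=9.0000 raw=[8.1000 13.5000 10.8000 9.9000]
After op 2 tick(6): ref=15.0000 raw=[13.5000 22.5000 18.0000 16.5000]
After op 3 tick(9): ref=24.0000 raw=[21.6000 36.0000 28.8000 26.4000]
After op 4 tick(4): ref=28.0000 raw=[25.2000 42.0000 33.6000 30.8000]
Drift of clock 3 after op 4: 30.8000 - 28.0000 = 2.8000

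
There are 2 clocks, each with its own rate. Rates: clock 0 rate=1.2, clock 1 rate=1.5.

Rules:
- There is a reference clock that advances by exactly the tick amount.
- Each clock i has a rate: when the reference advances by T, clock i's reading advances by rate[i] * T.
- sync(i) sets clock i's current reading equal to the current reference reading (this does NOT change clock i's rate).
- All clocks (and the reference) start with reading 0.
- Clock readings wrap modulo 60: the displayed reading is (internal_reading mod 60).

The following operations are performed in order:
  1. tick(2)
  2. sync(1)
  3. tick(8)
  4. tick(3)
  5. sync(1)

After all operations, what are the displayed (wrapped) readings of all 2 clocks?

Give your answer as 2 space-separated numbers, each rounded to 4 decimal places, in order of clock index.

After op 1 tick(2): ref=2.0000 raw=[2.4000 3.0000]
After op 2 sync(1): ref=2.0000 raw=[2.4000 2.0000]
After op 3 tick(8): ref=10.0000 raw=[12.0000 14.0000]
After op 4 tick(3): ref=13.0000 raw=[15.6000 18.5000]
After op 5 sync(1): ref=13.0000 raw=[15.6000 13.0000]
Wrap final raw readings (mod 60): 15.6000 mod 60 = 15.6000; 13.0000 mod 60 = 13.0000

Answer: 15.6000 13.0000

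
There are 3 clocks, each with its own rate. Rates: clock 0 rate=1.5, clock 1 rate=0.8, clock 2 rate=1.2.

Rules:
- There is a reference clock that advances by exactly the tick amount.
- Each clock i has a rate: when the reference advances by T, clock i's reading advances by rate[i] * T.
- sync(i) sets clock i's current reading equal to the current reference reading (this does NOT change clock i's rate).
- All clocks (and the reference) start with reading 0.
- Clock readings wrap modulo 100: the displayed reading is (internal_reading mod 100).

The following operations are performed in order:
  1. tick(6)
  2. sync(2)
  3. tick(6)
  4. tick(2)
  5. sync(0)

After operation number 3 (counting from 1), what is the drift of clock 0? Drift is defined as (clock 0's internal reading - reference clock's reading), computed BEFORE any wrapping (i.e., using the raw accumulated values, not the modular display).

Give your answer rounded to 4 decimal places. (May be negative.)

After op 1 tick(6): ref=6.0000 raw=[9.0000 4.8000 7.2000]
After op 2 sync(2): ref=6.0000 raw=[9.0000 4.8000 6.0000]
After op 3 tick(6): ref=12.0000 raw=[18.0000 9.6000 13.2000]
Drift of clock 0 after op 3: 18.0000 - 12.0000 = 6.0000

Answer: 6.0000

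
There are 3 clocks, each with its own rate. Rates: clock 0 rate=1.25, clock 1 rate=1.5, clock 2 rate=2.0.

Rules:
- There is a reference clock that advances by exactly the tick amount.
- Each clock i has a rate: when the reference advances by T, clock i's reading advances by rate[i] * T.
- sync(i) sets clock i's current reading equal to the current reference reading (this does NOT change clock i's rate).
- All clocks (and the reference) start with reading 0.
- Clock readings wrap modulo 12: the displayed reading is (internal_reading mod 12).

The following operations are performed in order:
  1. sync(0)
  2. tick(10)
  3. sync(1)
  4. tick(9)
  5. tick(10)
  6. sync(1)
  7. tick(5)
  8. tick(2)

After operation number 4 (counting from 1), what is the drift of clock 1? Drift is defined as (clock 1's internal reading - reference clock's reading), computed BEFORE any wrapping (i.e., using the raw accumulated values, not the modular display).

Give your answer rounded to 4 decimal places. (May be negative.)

Answer: 4.5000

Derivation:
After op 1 sync(0): ref=0.0000 raw=[0.0000 0.0000 0.0000]
After op 2 tick(10): ref=10.0000 raw=[12.5000 15.0000 20.0000]
After op 3 sync(1): ref=10.0000 raw=[12.5000 10.0000 20.0000]
After op 4 tick(9): ref=19.0000 raw=[23.7500 23.5000 38.0000]
Drift of clock 1 after op 4: 23.5000 - 19.0000 = 4.5000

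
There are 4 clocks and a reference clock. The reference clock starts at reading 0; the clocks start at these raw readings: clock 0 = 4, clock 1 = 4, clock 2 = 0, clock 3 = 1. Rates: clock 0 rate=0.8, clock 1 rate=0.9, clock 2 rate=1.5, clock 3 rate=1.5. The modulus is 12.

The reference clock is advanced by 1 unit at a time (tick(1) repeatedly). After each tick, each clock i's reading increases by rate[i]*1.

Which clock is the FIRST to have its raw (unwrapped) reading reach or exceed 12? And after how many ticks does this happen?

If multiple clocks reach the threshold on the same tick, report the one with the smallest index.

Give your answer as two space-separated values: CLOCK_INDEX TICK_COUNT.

Answer: 2 8

Derivation:
clock 0: start=4, rate=0.8, needs 12-4 = 8; ticks = ceil(8/0.8) = ceil(10.0000) = 10; reading at tick 10 = 4 + 0.8*10 = 12.0000
clock 1: start=4, rate=0.9, needs 12-4 = 8; ticks = ceil(8/0.9) = ceil(8.8889) = 9; reading at tick 9 = 4 + 0.9*9 = 12.1000
clock 2: start=0, rate=1.5, needs 12-0 = 12; ticks = ceil(12/1.5) = ceil(8.0000) = 8; reading at tick 8 = 0 + 1.5*8 = 12.0000
clock 3: start=1, rate=1.5, needs 12-1 = 11; ticks = ceil(11/1.5) = ceil(7.3333) = 8; reading at tick 8 = 1 + 1.5*8 = 13.0000
Minimum tick count = 8; winners = [2, 3]; smallest index = 2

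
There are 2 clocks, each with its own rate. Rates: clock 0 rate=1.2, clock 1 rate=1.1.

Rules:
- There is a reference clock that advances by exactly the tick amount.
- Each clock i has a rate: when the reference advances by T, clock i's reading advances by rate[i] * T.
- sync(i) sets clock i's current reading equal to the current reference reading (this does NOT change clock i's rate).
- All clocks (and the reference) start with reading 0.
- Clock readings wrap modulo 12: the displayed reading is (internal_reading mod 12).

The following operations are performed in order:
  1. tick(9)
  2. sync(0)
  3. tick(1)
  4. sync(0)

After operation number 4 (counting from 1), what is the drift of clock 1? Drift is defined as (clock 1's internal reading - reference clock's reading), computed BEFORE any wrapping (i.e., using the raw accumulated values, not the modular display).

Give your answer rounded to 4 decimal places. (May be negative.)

After op 1 tick(9): ref=9.0000 raw=[10.8000 9.9000]
After op 2 sync(0): ref=9.0000 raw=[9.0000 9.9000]
After op 3 tick(1): ref=10.0000 raw=[10.2000 11.0000]
After op 4 sync(0): ref=10.0000 raw=[10.0000 11.0000]
Drift of clock 1 after op 4: 11.0000 - 10.0000 = 1.0000

Answer: 1.0000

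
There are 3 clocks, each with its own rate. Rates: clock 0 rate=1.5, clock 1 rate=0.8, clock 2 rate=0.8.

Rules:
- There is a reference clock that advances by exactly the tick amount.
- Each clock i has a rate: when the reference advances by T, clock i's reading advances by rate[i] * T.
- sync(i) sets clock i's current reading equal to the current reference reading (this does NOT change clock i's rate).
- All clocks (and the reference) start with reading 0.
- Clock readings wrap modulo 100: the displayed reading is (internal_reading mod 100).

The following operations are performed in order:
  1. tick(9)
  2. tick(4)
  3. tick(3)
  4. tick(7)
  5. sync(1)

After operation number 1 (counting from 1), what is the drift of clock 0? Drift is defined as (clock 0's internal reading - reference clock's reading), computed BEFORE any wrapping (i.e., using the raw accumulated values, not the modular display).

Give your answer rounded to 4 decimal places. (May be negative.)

After op 1 tick(9): ref=9.0000 raw=[13.5000 7.2000 7.2000]
Drift of clock 0 after op 1: 13.5000 - 9.0000 = 4.5000

Answer: 4.5000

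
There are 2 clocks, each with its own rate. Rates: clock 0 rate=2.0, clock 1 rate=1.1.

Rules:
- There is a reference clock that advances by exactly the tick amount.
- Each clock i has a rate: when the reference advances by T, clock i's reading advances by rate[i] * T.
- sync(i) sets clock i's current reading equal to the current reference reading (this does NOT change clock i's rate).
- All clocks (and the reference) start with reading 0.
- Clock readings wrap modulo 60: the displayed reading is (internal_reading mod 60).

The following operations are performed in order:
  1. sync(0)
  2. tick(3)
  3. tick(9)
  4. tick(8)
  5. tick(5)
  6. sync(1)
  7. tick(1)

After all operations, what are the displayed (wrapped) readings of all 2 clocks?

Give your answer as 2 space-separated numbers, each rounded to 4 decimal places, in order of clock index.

Answer: 52.0000 26.1000

Derivation:
After op 1 sync(0): ref=0.0000 raw=[0.0000 0.0000]
After op 2 tick(3): ref=3.0000 raw=[6.0000 3.3000]
After op 3 tick(9): ref=12.0000 raw=[24.0000 13.2000]
After op 4 tick(8): ref=20.0000 raw=[40.0000 22.0000]
After op 5 tick(5): ref=25.0000 raw=[50.0000 27.5000]
After op 6 sync(1): ref=25.0000 raw=[50.0000 25.0000]
After op 7 tick(1): ref=26.0000 raw=[52.0000 26.1000]
Wrap final raw readings (mod 60): 52.0000 mod 60 = 52.0000; 26.1000 mod 60 = 26.1000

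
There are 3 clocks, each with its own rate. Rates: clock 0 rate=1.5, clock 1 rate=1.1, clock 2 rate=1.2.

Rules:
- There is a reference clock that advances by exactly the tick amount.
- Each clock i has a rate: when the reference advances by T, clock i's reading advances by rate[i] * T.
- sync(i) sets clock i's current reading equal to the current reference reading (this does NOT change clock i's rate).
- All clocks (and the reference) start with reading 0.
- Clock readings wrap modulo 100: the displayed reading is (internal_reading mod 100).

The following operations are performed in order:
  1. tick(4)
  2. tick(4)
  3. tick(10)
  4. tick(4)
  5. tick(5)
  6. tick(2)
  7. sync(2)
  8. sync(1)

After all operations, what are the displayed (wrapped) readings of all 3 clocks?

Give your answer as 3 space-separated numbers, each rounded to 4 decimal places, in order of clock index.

Answer: 43.5000 29.0000 29.0000

Derivation:
After op 1 tick(4): ref=4.0000 raw=[6.0000 4.4000 4.8000]
After op 2 tick(4): ref=8.0000 raw=[12.0000 8.8000 9.6000]
After op 3 tick(10): ref=18.0000 raw=[27.0000 19.8000 21.6000]
After op 4 tick(4): ref=22.0000 raw=[33.0000 24.2000 26.4000]
After op 5 tick(5): ref=27.0000 raw=[40.5000 29.7000 32.4000]
After op 6 tick(2): ref=29.0000 raw=[43.5000 31.9000 34.8000]
After op 7 sync(2): ref=29.0000 raw=[43.5000 31.9000 29.0000]
After op 8 sync(1): ref=29.0000 raw=[43.5000 29.0000 29.0000]
Wrap final raw readings (mod 100): 43.5000 mod 100 = 43.5000; 29.0000 mod 100 = 29.0000; 29.0000 mod 100 = 29.0000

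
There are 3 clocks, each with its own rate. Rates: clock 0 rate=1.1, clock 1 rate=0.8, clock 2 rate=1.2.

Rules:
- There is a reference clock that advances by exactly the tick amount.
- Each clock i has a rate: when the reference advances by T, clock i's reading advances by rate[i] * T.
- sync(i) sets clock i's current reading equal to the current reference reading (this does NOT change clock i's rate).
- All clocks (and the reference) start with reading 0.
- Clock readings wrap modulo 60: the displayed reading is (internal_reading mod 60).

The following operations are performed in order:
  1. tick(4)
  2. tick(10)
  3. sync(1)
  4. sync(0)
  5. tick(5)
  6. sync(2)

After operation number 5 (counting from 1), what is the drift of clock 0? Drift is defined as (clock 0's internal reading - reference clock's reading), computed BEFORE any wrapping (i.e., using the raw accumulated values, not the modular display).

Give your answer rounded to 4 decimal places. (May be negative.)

Answer: 0.5000

Derivation:
After op 1 tick(4): ref=4.0000 raw=[4.4000 3.2000 4.8000]
After op 2 tick(10): ref=14.0000 raw=[15.4000 11.2000 16.8000]
After op 3 sync(1): ref=14.0000 raw=[15.4000 14.0000 16.8000]
After op 4 sync(0): ref=14.0000 raw=[14.0000 14.0000 16.8000]
After op 5 tick(5): ref=19.0000 raw=[19.5000 18.0000 22.8000]
Drift of clock 0 after op 5: 19.5000 - 19.0000 = 0.5000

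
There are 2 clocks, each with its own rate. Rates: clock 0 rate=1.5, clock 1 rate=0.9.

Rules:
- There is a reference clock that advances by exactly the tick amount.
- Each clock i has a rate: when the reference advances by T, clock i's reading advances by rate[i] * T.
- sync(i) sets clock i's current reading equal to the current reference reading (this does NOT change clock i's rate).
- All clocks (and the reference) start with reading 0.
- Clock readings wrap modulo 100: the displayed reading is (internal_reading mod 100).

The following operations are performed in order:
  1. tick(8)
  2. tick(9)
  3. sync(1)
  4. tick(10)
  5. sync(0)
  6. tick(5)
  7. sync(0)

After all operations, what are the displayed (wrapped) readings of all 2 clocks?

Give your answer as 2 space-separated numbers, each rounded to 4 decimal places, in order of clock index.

Answer: 32.0000 30.5000

Derivation:
After op 1 tick(8): ref=8.0000 raw=[12.0000 7.2000]
After op 2 tick(9): ref=17.0000 raw=[25.5000 15.3000]
After op 3 sync(1): ref=17.0000 raw=[25.5000 17.0000]
After op 4 tick(10): ref=27.0000 raw=[40.5000 26.0000]
After op 5 sync(0): ref=27.0000 raw=[27.0000 26.0000]
After op 6 tick(5): ref=32.0000 raw=[34.5000 30.5000]
After op 7 sync(0): ref=32.0000 raw=[32.0000 30.5000]
Wrap final raw readings (mod 100): 32.0000 mod 100 = 32.0000; 30.5000 mod 100 = 30.5000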